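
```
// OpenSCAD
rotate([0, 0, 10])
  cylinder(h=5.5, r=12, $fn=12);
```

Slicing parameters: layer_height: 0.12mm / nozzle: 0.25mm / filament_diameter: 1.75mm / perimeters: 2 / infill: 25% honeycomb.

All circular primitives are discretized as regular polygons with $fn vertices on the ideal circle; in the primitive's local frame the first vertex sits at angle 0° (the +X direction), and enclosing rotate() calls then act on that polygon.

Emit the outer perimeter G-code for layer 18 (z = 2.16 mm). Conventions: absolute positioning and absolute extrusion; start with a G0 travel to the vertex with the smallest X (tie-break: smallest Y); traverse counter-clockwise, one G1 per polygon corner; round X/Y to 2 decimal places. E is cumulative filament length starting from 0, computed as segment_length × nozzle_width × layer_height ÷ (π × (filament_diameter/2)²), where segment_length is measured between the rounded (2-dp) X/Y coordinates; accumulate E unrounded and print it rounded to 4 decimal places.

At z = 2.16 mm: the r=12 cylinder contributes a regular 12-gon of circumradius 12; (rotated 10° about Z; rotation is an isometry so areas/perimeters/island counts are preserved). The outline is a single polygon with 12 vertices. Extrusion per mm of travel: 0.25 × 0.12 / (π × 0.875²) = 0.012473. Accumulating E over each segment gives final E = 0.9297.

G0 X-11.82 Y-2.08 Z2.16
G1 X-9.19 Y-7.71 E0.0775
G1 X-4.10 Y-11.28 E0.1550
G1 X2.08 Y-11.82 E0.2324
G1 X7.71 Y-9.19 E0.3099
G1 X11.28 Y-4.10 E0.3875
G1 X11.82 Y2.08 E0.4648
G1 X9.19 Y7.71 E0.5423
G1 X4.10 Y11.28 E0.6199
G1 X-2.08 Y11.82 E0.6973
G1 X-7.71 Y9.19 E0.7748
G1 X-11.28 Y4.10 E0.8523
G1 X-11.82 Y-2.08 E0.9297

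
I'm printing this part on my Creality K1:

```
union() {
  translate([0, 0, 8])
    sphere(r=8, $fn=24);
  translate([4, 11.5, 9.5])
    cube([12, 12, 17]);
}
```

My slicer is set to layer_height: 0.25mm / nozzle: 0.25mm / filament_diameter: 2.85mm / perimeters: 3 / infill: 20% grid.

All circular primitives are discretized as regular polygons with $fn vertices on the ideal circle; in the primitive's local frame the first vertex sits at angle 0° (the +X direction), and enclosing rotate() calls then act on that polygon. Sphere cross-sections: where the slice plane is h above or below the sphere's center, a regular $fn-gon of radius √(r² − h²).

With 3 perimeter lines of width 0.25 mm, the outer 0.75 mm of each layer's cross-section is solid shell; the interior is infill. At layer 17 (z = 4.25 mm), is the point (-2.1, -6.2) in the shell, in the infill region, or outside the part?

shell

At z = 4.25 mm: the r=8 sphere contributes a regular 24-gon of circumradius √(8²−3.75²) = 7.067; the cube at (4, 11.5) does not reach this height (z outside [9.5, 26.5]); Combining (union): only the r=8 sphere is present, so the union is just that shape — 1 connected region. Overall, the cross-section is a single solid region. The nearest boundary edge runs (-3.53, -6.12)→(-1.83, -6.83); distance from the point to it = 0.47 mm. The point is inside the cross-section, 0.47 mm from the nearest boundary — within the 0.75 mm shell band (3 × 0.25).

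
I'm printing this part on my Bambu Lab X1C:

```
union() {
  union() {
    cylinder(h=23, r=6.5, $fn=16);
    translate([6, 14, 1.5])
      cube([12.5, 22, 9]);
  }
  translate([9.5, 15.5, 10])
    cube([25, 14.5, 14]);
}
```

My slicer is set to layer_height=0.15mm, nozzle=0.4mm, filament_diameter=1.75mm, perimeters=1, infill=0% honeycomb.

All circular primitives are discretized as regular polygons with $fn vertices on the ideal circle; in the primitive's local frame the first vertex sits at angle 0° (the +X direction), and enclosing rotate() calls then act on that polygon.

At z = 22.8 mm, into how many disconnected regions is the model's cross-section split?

2

At z = 22.8 mm: the r=6.5 cylinder gives a regular 16-gon of circumradius 6.5 (constant along its height); the cube at (6, 14) is not intersected at this z (z outside [1.5, 10.5]); Combining (union): only the r=6.5 cylinder is present, so the union is just that shape — 1 connected region; the cube at (9.5, 15.5) is present — its section is the full 25×14.5 rectangle; Taking the union: the 2 present regions are separate (no shared area or edge), so areas and boundary lengths simply add and each stays a separate island — 2 connected regions. The result has 2 disconnected regions.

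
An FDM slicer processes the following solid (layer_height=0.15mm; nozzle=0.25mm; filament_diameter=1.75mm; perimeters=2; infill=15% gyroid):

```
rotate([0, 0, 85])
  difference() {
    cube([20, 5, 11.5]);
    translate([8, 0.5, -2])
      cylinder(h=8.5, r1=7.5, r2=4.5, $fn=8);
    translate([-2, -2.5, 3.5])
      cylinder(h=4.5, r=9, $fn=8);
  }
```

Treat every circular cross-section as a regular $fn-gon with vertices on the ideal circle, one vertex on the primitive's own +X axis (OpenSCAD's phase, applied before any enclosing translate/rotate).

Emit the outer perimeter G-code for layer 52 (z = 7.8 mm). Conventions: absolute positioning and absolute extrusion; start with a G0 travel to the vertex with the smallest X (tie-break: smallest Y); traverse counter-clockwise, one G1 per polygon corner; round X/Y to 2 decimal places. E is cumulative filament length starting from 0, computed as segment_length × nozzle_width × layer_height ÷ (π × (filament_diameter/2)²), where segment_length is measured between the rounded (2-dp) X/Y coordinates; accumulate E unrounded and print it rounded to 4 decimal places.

G0 X-4.84 Y2.05 Z7.80
G1 X-3.47 Y4.68 E0.0462
G1 X0.52 Y5.94 E0.1115
G1 X1.74 Y19.92 E0.3303
G1 X-3.24 Y20.36 E0.4082
G1 X-4.84 Y2.05 E0.6948

At z = 7.8 mm: the cube is present — its section is the full 20×5 rectangle; the cone at (8, 0.5) is not intersected at this z (z outside [-2, 6.5]); the r=9 cylinder at (-2, -2.5) contributes a regular 8-gon of circumradius 9; Taking the first minus the rest: starting from the 20×5 cube, the r=9 cylinder at (-2, -2.5) partially overlaps it — only the 23.35 mm² overlap (of its 229.10 mm²) is removed, clipping the outline — 1 connected region; (rotated 85° about Z; rotation is an isometry so areas/perimeters/island counts are preserved). The outline is a single polygon with 5 vertices. Extrusion per mm of travel: 0.25 × 0.15 / (π × 0.875²) = 0.015591. Accumulating E over each segment gives final E = 0.6948.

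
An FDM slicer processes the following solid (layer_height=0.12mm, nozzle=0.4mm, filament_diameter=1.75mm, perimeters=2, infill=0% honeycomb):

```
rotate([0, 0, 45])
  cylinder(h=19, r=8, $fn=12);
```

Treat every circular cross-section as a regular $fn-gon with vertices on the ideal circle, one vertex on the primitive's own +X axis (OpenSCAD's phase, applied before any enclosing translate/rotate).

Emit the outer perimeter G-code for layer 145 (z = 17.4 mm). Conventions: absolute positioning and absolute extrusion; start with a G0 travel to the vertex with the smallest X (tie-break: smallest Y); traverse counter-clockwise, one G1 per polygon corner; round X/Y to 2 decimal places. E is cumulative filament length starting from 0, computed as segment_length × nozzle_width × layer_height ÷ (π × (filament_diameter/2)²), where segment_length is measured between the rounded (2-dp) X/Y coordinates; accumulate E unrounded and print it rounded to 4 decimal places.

At z = 17.4 mm: the r=8 cylinder contributes a regular 12-gon of circumradius 8; (whole slice rotated 45° about Z — lengths, areas and connectivity unchanged). The outline is a single polygon with 12 vertices. Extrusion per mm of travel: 0.4 × 0.12 / (π × 0.875²) = 0.019956. Accumulating E over each segment gives final E = 0.9921.

G0 X-7.73 Y-2.07 Z17.40
G1 X-5.66 Y-5.66 E0.0827
G1 X-2.07 Y-7.73 E0.1654
G1 X2.07 Y-7.73 E0.2480
G1 X5.66 Y-5.66 E0.3307
G1 X7.73 Y-2.07 E0.4134
G1 X7.73 Y2.07 E0.4960
G1 X5.66 Y5.66 E0.5787
G1 X2.07 Y7.73 E0.6614
G1 X-2.07 Y7.73 E0.7440
G1 X-5.66 Y5.66 E0.8267
G1 X-7.73 Y2.07 E0.9094
G1 X-7.73 Y-2.07 E0.9921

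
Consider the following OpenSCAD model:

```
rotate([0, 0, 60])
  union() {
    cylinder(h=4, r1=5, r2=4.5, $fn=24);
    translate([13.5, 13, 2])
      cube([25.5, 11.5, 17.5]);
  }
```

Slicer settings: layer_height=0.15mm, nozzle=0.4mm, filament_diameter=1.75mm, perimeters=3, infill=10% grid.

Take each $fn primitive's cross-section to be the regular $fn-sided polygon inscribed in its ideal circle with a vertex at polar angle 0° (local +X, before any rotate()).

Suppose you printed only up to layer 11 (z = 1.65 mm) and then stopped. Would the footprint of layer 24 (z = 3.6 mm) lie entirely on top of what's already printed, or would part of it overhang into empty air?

part overhangs

Compare the two slices. At z = 1.65: the cone contributes a regular 24-gon of circumradius 4.794 (interpolated between r1=5 and r2=4.5 at t=0.412) (area = (24/2)·4.794²·sin(360°/24) = 71.37 mm²); the cube at (13.5, 13) does not reach this height (z outside [2, 19.5]); Merging all regions: only the cone is present, so the union is just that shape — area = 71.37 mm²; (whole slice rotated 60° about Z — lengths, areas and connectivity unchanged). At z = 3.6: the cone (r1=5→r2=4.5) has section circumradius 4.550 here — a regular 24-gon (area = (24/2)·4.550²·sin(360°/24) = 64.30 mm²); the 25.5×11.5 cube at (13.5, 13) contributes its full rectangle (area 293.25 mm²); Taking the union: the 2 present regions are separate (no shared area or edge), so areas and boundary lengths simply add and each stays a separate island — area = 357.55 mm²; (whole slice rotated 60° about Z — lengths, areas and connectivity unchanged). Checking containment: at z = 3.6 the cross-section extends beyond the z = 1.65 cross-section by about 293.25 mm².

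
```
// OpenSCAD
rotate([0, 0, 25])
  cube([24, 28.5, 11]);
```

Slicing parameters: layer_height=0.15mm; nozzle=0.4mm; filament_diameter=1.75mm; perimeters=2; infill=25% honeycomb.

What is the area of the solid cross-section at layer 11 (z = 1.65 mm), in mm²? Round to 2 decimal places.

684.00 mm²

At z = 1.65 mm: the cube is present — its section is the full 24×28.5 rectangle (area 684.00 mm²); (whole slice rotated 25° about Z — lengths, areas and connectivity unchanged). Overall, the cross-section is a single solid region. Net area = 684.00 mm².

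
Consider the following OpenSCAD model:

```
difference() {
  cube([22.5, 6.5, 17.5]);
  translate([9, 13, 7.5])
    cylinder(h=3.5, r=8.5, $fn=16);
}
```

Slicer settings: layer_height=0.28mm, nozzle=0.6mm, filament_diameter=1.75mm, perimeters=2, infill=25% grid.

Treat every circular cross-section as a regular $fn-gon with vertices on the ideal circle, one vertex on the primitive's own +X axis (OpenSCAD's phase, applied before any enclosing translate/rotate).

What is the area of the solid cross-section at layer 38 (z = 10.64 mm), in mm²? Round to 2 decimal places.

At z = 10.64 mm: the cube (footprint 22.5×6.5) is included at this height (area 146.25 mm²); the r=8.5 cylinder at (9, 13) contributes a regular 16-gon of circumradius 8.5 (area = (16/2)·8.500²·sin(360°/16) = 221.19 mm²); After the difference (first − rest): starting from the 22.5×6.5 cube (146.25 mm²), the r=8.5 cylinder at (9, 13) partially overlaps it — only the 13.65 mm² overlap (of its 221.19 mm²) is removed, clipping the outline — area = 132.60 mm². Overall, the cross-section is a single solid region. Net area = 132.60 mm².

132.60 mm²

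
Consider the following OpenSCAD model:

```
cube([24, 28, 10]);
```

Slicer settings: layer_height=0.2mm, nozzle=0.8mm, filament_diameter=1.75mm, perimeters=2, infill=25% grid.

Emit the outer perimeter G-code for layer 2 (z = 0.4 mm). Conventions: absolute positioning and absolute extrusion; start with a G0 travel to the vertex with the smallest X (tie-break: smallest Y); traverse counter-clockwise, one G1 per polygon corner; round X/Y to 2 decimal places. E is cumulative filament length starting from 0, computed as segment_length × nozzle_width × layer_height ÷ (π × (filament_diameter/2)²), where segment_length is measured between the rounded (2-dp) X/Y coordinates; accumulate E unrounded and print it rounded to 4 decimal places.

At z = 0.4 mm: the cube (footprint 24×28) is included at this height. The outline is a single polygon with 4 vertices. Extrusion per mm of travel: 0.8 × 0.2 / (π × 0.875²) = 0.066520. Accumulating E over each segment gives final E = 6.9181.

G0 X0.00 Y0.00 Z0.40
G1 X24.00 Y0.00 E1.5965
G1 X24.00 Y28.00 E3.4591
G1 X0.00 Y28.00 E5.0555
G1 X0.00 Y0.00 E6.9181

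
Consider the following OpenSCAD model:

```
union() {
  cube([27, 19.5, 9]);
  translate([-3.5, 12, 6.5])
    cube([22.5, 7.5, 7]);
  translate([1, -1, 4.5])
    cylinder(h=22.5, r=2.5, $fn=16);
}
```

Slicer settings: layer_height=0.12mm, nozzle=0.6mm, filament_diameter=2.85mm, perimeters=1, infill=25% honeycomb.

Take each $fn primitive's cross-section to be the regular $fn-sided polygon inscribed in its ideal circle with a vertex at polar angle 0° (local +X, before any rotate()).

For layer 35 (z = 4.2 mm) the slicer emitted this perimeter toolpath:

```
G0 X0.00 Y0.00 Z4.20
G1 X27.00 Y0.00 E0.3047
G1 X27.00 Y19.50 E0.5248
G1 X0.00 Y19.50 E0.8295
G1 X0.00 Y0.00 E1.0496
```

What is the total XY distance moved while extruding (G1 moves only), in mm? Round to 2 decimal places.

Sum the Euclidean lengths of each G1 segment: total = 93.00 mm.

93.00 mm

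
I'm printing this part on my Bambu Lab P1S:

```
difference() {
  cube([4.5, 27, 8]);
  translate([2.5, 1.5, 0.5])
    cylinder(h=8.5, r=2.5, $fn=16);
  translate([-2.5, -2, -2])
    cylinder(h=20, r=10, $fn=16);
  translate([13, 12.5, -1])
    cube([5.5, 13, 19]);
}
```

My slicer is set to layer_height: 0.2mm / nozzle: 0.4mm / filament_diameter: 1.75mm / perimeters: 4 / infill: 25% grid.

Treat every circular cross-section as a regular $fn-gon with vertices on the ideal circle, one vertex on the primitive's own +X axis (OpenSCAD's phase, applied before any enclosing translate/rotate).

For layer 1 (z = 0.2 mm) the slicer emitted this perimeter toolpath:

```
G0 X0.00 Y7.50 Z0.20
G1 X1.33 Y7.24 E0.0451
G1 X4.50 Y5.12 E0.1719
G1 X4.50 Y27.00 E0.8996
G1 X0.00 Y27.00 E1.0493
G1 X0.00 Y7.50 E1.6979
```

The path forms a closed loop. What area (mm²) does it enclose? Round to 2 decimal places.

92.11 mm²

Apply the shoelace formula to the sequence of (X, Y) vertices; enclosed area = 92.11 mm².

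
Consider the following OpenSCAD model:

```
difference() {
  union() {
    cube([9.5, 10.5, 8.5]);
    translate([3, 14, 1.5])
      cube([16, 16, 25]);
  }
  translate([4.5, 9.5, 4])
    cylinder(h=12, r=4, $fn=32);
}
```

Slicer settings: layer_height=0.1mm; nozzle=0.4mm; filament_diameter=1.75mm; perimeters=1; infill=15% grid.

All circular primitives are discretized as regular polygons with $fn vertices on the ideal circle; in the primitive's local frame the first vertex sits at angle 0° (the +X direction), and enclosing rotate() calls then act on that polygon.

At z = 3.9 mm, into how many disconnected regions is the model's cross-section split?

2

At z = 3.9 mm: the 9.5×10.5 cube contributes its full rectangle; the cube at (3, 14) is present — its section is the full 16×16 rectangle; Merging all regions: the 2 present regions are separate (no shared area or edge), so areas and boundary lengths simply add and each stays a separate island — 2 connected regions; the cylinder at (4.5, 9.5) is absent (z outside [4, 16]); Subtracting the remaining from the first: none of the subtracted shapes is present at this height, so the result so far is unchanged — 2 connected regions. The result has 2 disconnected regions.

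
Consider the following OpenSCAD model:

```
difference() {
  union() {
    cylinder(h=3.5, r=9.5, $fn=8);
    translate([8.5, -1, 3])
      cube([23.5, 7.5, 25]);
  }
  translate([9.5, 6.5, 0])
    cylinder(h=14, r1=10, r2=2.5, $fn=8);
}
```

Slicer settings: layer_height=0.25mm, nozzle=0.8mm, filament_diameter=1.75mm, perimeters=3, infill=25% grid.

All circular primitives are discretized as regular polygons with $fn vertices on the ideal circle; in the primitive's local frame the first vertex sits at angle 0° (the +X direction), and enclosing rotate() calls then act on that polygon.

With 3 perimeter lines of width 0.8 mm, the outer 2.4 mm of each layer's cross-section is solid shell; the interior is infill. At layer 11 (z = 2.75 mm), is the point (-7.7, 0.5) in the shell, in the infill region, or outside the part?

At z = 2.75 mm: the r=9.5 cylinder contributes a regular 8-gon of circumradius 9.5; the cube at (8.5, -1) is not intersected at this z (z outside [3, 28]); Combining (union): only the r=9.5 cylinder is present, so the union is just that shape — 1 connected region; the cone at (9.5, 6.5): at t=0.196 of its height the radius interpolates to r₁+(r₂−r₁)t = 8.527, giving a regular 8-gon of that circumradius; Taking the first minus the rest: starting from the result so far, the cone at (9.5, 6.5) partially overlaps it — only the 48.84 mm² overlap (of its 205.64 mm²) is removed, clipping the outline — 1 connected region. Overall, the cross-section is a single solid region. The nearest boundary edge runs (-9.50, 0.00)→(-6.72, 6.72); distance from the point to it = 1.47 mm. The point is inside the cross-section, 1.47 mm from the nearest boundary — within the 2.4 mm shell band (3 × 0.8).

shell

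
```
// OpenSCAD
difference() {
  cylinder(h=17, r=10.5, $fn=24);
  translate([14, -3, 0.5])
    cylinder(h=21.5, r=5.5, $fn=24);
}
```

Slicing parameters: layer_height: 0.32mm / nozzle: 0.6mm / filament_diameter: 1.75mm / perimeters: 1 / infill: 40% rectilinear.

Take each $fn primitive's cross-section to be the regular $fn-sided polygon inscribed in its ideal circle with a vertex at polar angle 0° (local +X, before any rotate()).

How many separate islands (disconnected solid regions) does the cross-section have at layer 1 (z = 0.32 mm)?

At z = 0.32 mm: the cylinder: section is a regular 24-gon, circumradius r=10.5; the cylinder at (14, -3) is not intersected at this z (z outside [0.5, 22]); Subtracting the remaining from the first: none of the subtracted shapes is present at this height, so the r=10.5 cylinder is unchanged — 1 connected region. Overall, the cross-section is a single solid region. Island count = 1.

1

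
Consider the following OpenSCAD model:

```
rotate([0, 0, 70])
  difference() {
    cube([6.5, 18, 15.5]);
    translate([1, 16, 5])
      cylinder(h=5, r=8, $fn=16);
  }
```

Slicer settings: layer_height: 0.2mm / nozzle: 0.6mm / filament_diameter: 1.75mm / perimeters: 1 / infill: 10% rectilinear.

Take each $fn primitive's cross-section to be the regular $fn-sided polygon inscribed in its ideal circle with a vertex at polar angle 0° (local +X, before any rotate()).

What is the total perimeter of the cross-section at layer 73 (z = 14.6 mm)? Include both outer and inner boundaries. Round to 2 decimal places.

At z = 14.6 mm: the 6.5×18 cube contributes its full rectangle (perimeter 49.00 mm); the cylinder at (1, 16) is absent (z outside [5, 10]); Subtracting the remaining from the first: none of the subtracted shapes is present at this height, so the 6.5×18 cube is unchanged — boundary = 49.00 mm; (rotated 70° about Z; rotation is an isometry so areas/perimeters/island counts are preserved). Overall, the cross-section is a single solid region. Total boundary length (outer) = 49.00 mm.

49.00 mm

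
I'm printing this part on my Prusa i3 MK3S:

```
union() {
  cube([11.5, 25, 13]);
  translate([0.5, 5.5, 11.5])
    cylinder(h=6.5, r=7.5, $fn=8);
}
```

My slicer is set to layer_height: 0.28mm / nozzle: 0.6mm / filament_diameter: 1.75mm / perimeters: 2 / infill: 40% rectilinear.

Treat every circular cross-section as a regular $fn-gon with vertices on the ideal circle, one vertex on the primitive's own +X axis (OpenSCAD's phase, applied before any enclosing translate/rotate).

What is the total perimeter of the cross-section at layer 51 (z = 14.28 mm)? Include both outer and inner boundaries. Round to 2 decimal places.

At z = 14.28 mm: the cube is absent (z outside [0, 13]); the r=7.5 cylinder at (0.5, 5.5) gives a regular 8-gon of circumradius 7.5 (constant along its height) (perimeter = 2·8·7.500·sin(180°/8) = 45.92 mm); Merging all regions: only the r=7.5 cylinder at (0.5, 5.5) is present, so the union is just that shape — boundary = 45.92 mm. Overall, the cross-section is a single solid region. Total boundary length (outer) = 45.92 mm.

45.92 mm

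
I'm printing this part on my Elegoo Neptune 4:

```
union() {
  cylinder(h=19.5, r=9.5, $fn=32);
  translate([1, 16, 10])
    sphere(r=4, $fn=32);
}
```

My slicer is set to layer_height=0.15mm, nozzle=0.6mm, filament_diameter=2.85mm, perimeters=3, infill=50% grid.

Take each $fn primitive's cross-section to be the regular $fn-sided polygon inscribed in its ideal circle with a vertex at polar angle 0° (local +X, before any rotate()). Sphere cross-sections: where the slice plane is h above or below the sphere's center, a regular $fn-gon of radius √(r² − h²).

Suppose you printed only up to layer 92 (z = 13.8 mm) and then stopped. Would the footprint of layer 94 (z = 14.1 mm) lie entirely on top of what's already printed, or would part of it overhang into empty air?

Compare the two slices. At z = 13.8: the r=9.5 cylinder gives a regular 32-gon of circumradius 9.5 (constant along its height) (area = (32/2)·9.500²·sin(360°/32) = 281.71 mm²); the sphere at (1, 16): section is a regular 32-gon, circumradius = √(r²−h²) = √(4²−3.8²) = 1.249 (area = (32/2)·1.249²·sin(360°/32) = 4.87 mm²); Taking the union: the 2 present regions are separate (no shared area or edge), so areas and boundary lengths simply add and each stays a separate island — area = 286.58 mm². At z = 14.1: the r=9.5 cylinder contributes a regular 32-gon of circumradius 9.5 (area = (32/2)·9.500²·sin(360°/32) = 281.71 mm²); the sphere at (1, 16) does not reach this height (|z−center|=4.100 > r=4); Taking the union: only the r=9.5 cylinder is present, so the union is just that shape — area = 281.71 mm². Checking containment: the cross-section at z = 14.1 is a subset of the cross-section at z = 13.8.

entirely on top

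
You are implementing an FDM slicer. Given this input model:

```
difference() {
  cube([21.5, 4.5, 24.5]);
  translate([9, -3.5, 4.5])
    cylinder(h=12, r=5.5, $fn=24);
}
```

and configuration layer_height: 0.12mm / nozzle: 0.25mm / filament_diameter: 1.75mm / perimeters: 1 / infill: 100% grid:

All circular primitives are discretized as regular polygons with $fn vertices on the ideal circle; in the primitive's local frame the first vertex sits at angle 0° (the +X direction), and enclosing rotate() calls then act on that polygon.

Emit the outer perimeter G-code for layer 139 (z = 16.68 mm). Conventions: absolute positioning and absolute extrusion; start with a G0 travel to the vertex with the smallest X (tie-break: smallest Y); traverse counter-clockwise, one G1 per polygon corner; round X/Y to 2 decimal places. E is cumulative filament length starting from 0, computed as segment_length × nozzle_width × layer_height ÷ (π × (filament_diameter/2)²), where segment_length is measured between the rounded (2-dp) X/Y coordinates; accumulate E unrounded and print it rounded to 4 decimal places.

G0 X0.00 Y0.00 Z16.68
G1 X21.50 Y0.00 E0.2682
G1 X21.50 Y4.50 E0.3243
G1 X0.00 Y4.50 E0.5924
G1 X0.00 Y0.00 E0.6486

At z = 16.68 mm: the 21.5×4.5 cube contributes its full rectangle; the cylinder at (9, -3.5) is absent (z outside [4.5, 16.5]); After the difference (first − rest): none of the subtracted shapes is present at this height, so the 21.5×4.5 cube is unchanged — 1 connected region. The outline is a single polygon with 4 vertices. Extrusion per mm of travel: 0.25 × 0.12 / (π × 0.875²) = 0.012473. Accumulating E over each segment gives final E = 0.6486.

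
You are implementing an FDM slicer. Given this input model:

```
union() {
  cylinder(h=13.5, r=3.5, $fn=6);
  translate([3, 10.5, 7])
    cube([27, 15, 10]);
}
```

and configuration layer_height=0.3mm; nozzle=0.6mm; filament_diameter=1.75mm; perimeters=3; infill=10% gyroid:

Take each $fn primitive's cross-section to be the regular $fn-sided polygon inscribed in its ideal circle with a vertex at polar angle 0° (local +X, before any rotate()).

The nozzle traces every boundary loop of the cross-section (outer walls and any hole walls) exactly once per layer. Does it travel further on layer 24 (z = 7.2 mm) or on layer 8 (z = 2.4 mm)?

layer 24 (z = 7.2 mm)

Layer 24 (z = 7.2): the r=3.5 cylinder gives a regular 6-gon of circumradius 3.5 (constant along its height) (perimeter = 2·6·3.500·sin(180°/6) = 21.00 mm); the 27×15 cube at (3, 10.5) contributes its full rectangle (perimeter 84.00 mm); Combining (union): the 2 present regions are separate (no shared area or edge), so areas and boundary lengths simply add and each stays a separate island — boundary = 105.00 mm. So its perimeter = 105.00 mm. Layer 8 (z = 2.4): the r=3.5 cylinder contributes a regular 6-gon of circumradius 3.5 (perimeter = 2·6·3.500·sin(180°/6) = 21.00 mm); the cube at (3, 10.5) does not reach this height (z outside [7, 17]); Combining (union): only the r=3.5 cylinder is present, so the union is just that shape — boundary = 21.00 mm. So its perimeter = 21.00 mm. Layer 24 is larger (105.00 vs 21.00 mm).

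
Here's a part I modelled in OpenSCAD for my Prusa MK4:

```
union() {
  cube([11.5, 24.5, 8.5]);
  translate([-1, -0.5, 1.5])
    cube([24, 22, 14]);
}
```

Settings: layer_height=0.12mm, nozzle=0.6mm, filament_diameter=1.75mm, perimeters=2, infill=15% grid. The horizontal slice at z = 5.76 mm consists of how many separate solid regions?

1

At z = 5.76 mm: the cube is present — its section is the full 11.5×24.5 rectangle; the cube at (-1, -0.5) (footprint 24×22) is included at this height; Taking the union: the regions partially overlap (shared area 247.25 mm²), so overlapping operands fuse into one piece — 1 connected region. The result has 1 disconnected region.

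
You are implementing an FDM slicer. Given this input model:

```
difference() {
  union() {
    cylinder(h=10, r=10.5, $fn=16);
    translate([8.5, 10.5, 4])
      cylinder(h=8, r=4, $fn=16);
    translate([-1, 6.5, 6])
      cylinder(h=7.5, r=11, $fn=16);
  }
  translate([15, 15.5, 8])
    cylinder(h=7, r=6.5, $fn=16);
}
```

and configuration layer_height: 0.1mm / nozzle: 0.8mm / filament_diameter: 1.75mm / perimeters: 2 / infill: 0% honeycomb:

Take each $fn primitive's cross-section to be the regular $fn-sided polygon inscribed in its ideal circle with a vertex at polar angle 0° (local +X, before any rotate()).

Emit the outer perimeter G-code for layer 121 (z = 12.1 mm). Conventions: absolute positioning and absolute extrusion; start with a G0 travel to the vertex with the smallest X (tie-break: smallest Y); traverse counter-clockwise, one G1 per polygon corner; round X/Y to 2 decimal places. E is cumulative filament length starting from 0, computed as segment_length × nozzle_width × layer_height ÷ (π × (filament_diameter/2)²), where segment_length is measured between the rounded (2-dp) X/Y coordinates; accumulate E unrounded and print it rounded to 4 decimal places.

At z = 12.1 mm: the cylinder is not intersected at this z (z outside [0, 10]); the cylinder at (8.5, 10.5) does not reach this height (z outside [4, 12]); the r=11 cylinder at (-1, 6.5) gives a regular 16-gon of circumradius 11 (constant along its height); Merging all regions: only the r=11 cylinder at (-1, 6.5) is present, so the union is just that shape — 1 connected region; the r=6.5 cylinder at (15, 15.5) contributes a regular 16-gon of circumradius 6.5; Taking the first minus the rest: starting from the result so far, the r=6.5 cylinder at (15, 15.5) misses the remaining region (no effect) — 1 connected region. The outline is a single polygon with 16 vertices. Extrusion per mm of travel: 0.8 × 0.1 / (π × 0.875²) = 0.033260. Accumulating E over each segment gives final E = 2.2839.

G0 X-12.00 Y6.50 Z12.10
G1 X-11.16 Y2.29 E0.1428
G1 X-8.78 Y-1.28 E0.2855
G1 X-5.21 Y-3.66 E0.4282
G1 X-1.00 Y-4.50 E0.5710
G1 X3.21 Y-3.66 E0.7138
G1 X6.78 Y-1.28 E0.8565
G1 X9.16 Y2.29 E0.9992
G1 X10.00 Y6.50 E1.1420
G1 X9.16 Y10.71 E1.2848
G1 X6.78 Y14.28 E1.4275
G1 X3.21 Y16.66 E1.5702
G1 X-1.00 Y17.50 E1.7129
G1 X-5.21 Y16.66 E1.8557
G1 X-8.78 Y14.28 E1.9984
G1 X-11.16 Y10.71 E2.1411
G1 X-12.00 Y6.50 E2.2839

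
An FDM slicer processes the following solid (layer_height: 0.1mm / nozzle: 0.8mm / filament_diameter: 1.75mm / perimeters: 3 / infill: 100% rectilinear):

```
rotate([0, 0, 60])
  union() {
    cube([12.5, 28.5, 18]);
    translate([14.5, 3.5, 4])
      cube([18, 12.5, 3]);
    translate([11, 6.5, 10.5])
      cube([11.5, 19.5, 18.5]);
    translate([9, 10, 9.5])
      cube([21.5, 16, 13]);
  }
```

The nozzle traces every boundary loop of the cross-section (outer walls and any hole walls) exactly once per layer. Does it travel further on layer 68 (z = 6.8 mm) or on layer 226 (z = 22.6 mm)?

Layer 68 (z = 6.8): the cube (footprint 12.5×28.5) is included at this height (perimeter 82.00 mm); the 18×12.5 cube at (14.5, 3.5) contributes its full rectangle (perimeter 61.00 mm); the cube at (11, 6.5) is not intersected at this z (z outside [10.5, 29]); the cube at (9, 10) is absent (z outside [9.5, 22.5]); Taking the union: the 2 present regions are separate (no shared area or edge), so areas and boundary lengths simply add and each stays a separate island — boundary = 143.00 mm; (whole slice rotated 60° about Z — lengths, areas and connectivity unchanged). So its perimeter = 143.00 mm. Layer 226 (z = 22.6): the cube does not reach this height (z outside [0, 18]); the cube at (14.5, 3.5) is absent (z outside [4, 7]); the cube at (11, 6.5) is present — its section is the full 11.5×19.5 rectangle (perimeter 62.00 mm); the cube at (9, 10) does not reach this height (z outside [9.5, 22.5]); Combining (union): only the 11.5×19.5 cube at (11, 6.5) is present, so the union is just that shape — boundary = 62.00 mm; (whole slice rotated 60° about Z — lengths, areas and connectivity unchanged). So its perimeter = 62.00 mm. Layer 68 is larger (143.00 vs 62.00 mm).

layer 68 (z = 6.8 mm)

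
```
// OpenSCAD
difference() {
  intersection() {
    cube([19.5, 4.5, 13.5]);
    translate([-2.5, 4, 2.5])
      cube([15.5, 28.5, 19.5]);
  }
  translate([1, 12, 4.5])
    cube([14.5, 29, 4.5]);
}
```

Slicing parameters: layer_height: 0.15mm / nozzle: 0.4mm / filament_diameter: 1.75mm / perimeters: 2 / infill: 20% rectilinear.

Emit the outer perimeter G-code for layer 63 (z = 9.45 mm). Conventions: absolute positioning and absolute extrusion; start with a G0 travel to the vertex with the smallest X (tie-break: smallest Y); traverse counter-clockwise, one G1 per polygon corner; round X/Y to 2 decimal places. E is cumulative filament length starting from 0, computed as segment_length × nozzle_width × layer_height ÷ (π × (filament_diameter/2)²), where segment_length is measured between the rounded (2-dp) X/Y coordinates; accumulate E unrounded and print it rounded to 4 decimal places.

G0 X0.00 Y4.00 Z9.45
G1 X13.00 Y4.00 E0.3243
G1 X13.00 Y4.50 E0.3368
G1 X0.00 Y4.50 E0.6610
G1 X0.00 Y4.00 E0.6735

At z = 9.45 mm: the cube is present — its section is the full 19.5×4.5 rectangle; the cube at (-2.5, 4) (footprint 15.5×28.5) is included at this height; Taking the intersection: the 15.5×28.5 cube at (-2.5, 4) partially overlaps the 19.5×4.5 cube; clipping to the common part keeps 6.50 mm² — 1 connected region; the cube at (1, 12) is absent (z outside [4.5, 9]); Taking the first minus the rest: none of the subtracted shapes is present at this height, so the result so far is unchanged — 1 connected region. The outline is a single polygon with 4 vertices. Extrusion per mm of travel: 0.4 × 0.15 / (π × 0.875²) = 0.024945. Accumulating E over each segment gives final E = 0.6735.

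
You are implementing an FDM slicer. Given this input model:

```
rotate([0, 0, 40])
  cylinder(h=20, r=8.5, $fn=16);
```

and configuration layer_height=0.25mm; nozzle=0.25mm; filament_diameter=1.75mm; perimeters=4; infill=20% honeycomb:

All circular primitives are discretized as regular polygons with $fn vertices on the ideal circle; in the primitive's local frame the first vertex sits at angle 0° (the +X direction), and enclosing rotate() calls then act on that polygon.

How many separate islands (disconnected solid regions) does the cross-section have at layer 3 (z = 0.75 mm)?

1

At z = 0.75 mm: the r=8.5 cylinder gives a regular 16-gon of circumradius 8.5 (constant along its height); (whole slice rotated 40° about Z — lengths, areas and connectivity unchanged). Overall, the cross-section is a single solid region. Island count = 1.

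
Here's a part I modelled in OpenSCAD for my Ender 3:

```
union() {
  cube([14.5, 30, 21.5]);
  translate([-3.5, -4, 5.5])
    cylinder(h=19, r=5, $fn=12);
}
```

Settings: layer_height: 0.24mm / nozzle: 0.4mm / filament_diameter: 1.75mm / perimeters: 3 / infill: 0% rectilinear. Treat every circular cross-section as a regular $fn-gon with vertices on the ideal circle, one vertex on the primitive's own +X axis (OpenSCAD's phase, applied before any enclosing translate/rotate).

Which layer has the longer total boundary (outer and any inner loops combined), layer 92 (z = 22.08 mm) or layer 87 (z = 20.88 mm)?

Layer 92 (z = 22.08): the cube is not intersected at this z (z outside [0, 21.5]); the r=5 cylinder at (-3.5, -4) gives a regular 12-gon of circumradius 5 (constant along its height) (perimeter = 2·12·5.000·sin(180°/12) = 31.06 mm); Combining (union): only the r=5 cylinder at (-3.5, -4) is present, so the union is just that shape — boundary = 31.06 mm. So its perimeter = 31.06 mm. Layer 87 (z = 20.88): the 14.5×30 cube contributes its full rectangle (perimeter 89.00 mm); the r=5 cylinder at (-3.5, -4) contributes a regular 12-gon of circumradius 5 (perimeter = 2·12·5.000·sin(180°/12) = 31.06 mm); Combining (union): the 2 present regions are separate (no shared area or edge), so areas and boundary lengths simply add and each stays a separate island — boundary = 120.06 mm. So its perimeter = 120.06 mm. Layer 87 is larger (120.06 vs 31.06 mm).

layer 87 (z = 20.88 mm)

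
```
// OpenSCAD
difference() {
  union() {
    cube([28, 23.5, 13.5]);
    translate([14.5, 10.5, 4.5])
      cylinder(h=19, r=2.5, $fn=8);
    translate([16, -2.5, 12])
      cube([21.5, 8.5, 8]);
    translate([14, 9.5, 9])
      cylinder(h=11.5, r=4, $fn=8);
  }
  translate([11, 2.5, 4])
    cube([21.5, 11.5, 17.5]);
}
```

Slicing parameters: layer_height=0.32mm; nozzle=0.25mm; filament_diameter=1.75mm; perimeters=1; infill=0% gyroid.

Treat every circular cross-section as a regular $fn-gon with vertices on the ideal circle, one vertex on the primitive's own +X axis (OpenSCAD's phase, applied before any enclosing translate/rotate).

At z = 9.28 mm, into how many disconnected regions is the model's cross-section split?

At z = 9.28 mm: the cube (footprint 28×23.5) is included at this height; the r=2.5 cylinder at (14.5, 10.5) gives a regular 8-gon of circumradius 2.5 (constant along its height); the cube at (16, -2.5) is not intersected at this z (z outside [12, 20]); the cylinder at (14, 9.5): section is a regular 8-gon, circumradius r=4; Taking the union: the regions partially overlap (shared area 62.93 mm²), so overlapping operands fuse into one piece — 1 connected region; the cube at (11, 2.5) is present — its section is the full 21.5×11.5 rectangle; Taking the first minus the rest: starting from that combined region, the 21.5×11.5 cube at (11, 2.5) partially overlaps it — only the 195.50 mm² overlap (of its 247.25 mm²) is removed, clipping the outline — 1 connected region. The result has 1 disconnected region.

1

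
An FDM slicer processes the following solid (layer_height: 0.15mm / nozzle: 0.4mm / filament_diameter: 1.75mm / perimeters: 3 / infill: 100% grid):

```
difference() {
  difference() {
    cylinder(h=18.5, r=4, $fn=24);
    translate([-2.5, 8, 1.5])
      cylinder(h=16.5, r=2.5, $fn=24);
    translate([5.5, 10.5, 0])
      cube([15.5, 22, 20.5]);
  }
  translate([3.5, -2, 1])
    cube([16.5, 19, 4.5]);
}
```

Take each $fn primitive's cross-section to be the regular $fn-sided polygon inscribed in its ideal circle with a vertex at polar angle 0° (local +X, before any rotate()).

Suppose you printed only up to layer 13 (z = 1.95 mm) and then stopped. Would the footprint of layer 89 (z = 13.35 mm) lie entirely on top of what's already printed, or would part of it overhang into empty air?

part overhangs

Compare the two slices. At z = 1.95: the cylinder: section is a regular 24-gon, circumradius r=4 (area = (24/2)·4.000²·sin(360°/24) = 49.69 mm²); the r=2.5 cylinder at (-2.5, 8) gives a regular 24-gon of circumradius 2.5 (constant along its height) (area = (24/2)·2.500²·sin(360°/24) = 19.41 mm²); the 15.5×22 cube at (5.5, 10.5) contributes its full rectangle (area 341.00 mm²); Taking the first minus the rest: starting from the r=4 cylinder (49.69 mm²), the r=2.5 cylinder at (-2.5, 8) misses the remaining region (no effect); the 15.5×22 cube at (5.5, 10.5) misses the remaining region (no effect) — area = 49.69 mm²; the cube at (3.5, -2) (footprint 16.5×19) is included at this height (area 313.50 mm²); After the difference (first − rest): starting from that combined region (49.69 mm²), the 16.5×19 cube at (3.5, -2) partially overlaps it — only the 1.21 mm² overlap (of its 313.50 mm²) is removed, clipping the outline — area = 48.48 mm². At z = 13.35: the r=4 cylinder contributes a regular 24-gon of circumradius 4 (area = (24/2)·4.000²·sin(360°/24) = 49.69 mm²); the r=2.5 cylinder at (-2.5, 8) contributes a regular 24-gon of circumradius 2.5 (area = (24/2)·2.500²·sin(360°/24) = 19.41 mm²); the 15.5×22 cube at (5.5, 10.5) contributes its full rectangle (area 341.00 mm²); Subtracting the remaining from the first: starting from the r=4 cylinder (49.69 mm²), the r=2.5 cylinder at (-2.5, 8) misses the remaining region (no effect); the 15.5×22 cube at (5.5, 10.5) misses the remaining region (no effect) — area = 49.69 mm²; the cube at (3.5, -2) is not intersected at this z (z outside [1, 5.5]); After the difference (first − rest): none of the subtracted shapes is present at this height, so that combined region is unchanged — area = 49.69 mm². Checking containment: at z = 13.35 the cross-section extends beyond the z = 1.95 cross-section by about 1.21 mm².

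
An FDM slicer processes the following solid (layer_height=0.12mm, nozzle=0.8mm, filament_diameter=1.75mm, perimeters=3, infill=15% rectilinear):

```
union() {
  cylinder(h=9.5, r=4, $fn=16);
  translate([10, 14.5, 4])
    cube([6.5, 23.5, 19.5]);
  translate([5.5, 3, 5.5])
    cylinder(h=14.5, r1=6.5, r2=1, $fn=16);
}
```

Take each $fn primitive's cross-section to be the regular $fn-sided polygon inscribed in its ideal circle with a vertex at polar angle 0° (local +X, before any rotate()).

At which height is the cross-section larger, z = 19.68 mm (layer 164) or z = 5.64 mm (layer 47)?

Layer 164 (z = 19.68): the cylinder is not intersected at this z (z outside [0, 9.5]); the 6.5×23.5 cube at (10, 14.5) contributes its full rectangle (area 152.75 mm²); the cone at (5.5, 3) contributes a regular 16-gon of circumradius 1.121 (interpolated between r1=6.5 and r2=1 at t=0.978) (area = (16/2)·1.121²·sin(360°/16) = 3.85 mm²); Taking the union: the 2 present regions are separate (no shared area or edge), so areas and boundary lengths simply add and each stays a separate island — area = 156.60 mm². So its area = 156.60 mm². Layer 47 (z = 5.64): the r=4 cylinder contributes a regular 16-gon of circumradius 4 (area = (16/2)·4.000²·sin(360°/16) = 48.98 mm²); the 6.5×23.5 cube at (10, 14.5) contributes its full rectangle (area 152.75 mm²); the cone at (5.5, 3) contributes a regular 16-gon of circumradius 6.447 (interpolated between r1=6.5 and r2=1 at t=0.010) (area = (16/2)·6.447²·sin(360°/16) = 127.24 mm²); Taking the union: the regions partially overlap — summed areas 328.98 mm² minus the doubly-counted overlap 21.98 mm² gives 307.00 mm² — area = 307.00 mm². So its area = 307.00 mm². Layer 47 is larger (307.00 vs 156.60 mm²).

layer 47 (z = 5.64 mm)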